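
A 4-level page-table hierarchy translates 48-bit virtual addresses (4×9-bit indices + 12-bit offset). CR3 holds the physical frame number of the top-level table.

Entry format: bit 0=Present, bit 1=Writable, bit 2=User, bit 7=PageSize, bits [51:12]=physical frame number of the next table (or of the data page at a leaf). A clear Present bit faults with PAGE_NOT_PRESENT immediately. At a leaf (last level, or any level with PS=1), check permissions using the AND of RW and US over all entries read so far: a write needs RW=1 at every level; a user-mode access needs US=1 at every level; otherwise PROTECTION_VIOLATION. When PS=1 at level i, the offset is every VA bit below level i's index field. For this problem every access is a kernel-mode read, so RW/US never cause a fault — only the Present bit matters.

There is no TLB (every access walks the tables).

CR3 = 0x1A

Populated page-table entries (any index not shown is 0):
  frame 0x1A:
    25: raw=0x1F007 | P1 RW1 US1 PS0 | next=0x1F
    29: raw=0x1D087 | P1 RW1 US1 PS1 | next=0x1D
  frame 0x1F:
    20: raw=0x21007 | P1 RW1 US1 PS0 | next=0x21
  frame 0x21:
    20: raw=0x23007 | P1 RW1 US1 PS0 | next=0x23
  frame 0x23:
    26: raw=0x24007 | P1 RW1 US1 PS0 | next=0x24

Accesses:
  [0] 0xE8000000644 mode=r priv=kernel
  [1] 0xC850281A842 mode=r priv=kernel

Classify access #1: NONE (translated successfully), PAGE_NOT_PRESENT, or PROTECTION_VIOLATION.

Trace:
#0 VA=0xE8000000644 (r,kernel):
  L0 @0x1A[29] → 0x1D087  P=1,RW=1,US=1,PS=1
  ✓ 0x1D644 (huge @L0)  — 1 lookups
#1 VA=0xC850281A842 (r,kernel):
  L0 @0x1A[25] → 0x1F007  P=1,RW=1,US=1,PS=0
  L1 @0x1F[20] → 0x21007  P=1,RW=1,US=1,PS=0
  L2 @0x21[20] → 0x23007  P=1,RW=1,US=1,PS=0
  L3 @0x23[26] → 0x24007  P=1,RW=1,US=1,PS=0
  ✓ 0x24842  — 4 lookups

Access #1 fault: NONE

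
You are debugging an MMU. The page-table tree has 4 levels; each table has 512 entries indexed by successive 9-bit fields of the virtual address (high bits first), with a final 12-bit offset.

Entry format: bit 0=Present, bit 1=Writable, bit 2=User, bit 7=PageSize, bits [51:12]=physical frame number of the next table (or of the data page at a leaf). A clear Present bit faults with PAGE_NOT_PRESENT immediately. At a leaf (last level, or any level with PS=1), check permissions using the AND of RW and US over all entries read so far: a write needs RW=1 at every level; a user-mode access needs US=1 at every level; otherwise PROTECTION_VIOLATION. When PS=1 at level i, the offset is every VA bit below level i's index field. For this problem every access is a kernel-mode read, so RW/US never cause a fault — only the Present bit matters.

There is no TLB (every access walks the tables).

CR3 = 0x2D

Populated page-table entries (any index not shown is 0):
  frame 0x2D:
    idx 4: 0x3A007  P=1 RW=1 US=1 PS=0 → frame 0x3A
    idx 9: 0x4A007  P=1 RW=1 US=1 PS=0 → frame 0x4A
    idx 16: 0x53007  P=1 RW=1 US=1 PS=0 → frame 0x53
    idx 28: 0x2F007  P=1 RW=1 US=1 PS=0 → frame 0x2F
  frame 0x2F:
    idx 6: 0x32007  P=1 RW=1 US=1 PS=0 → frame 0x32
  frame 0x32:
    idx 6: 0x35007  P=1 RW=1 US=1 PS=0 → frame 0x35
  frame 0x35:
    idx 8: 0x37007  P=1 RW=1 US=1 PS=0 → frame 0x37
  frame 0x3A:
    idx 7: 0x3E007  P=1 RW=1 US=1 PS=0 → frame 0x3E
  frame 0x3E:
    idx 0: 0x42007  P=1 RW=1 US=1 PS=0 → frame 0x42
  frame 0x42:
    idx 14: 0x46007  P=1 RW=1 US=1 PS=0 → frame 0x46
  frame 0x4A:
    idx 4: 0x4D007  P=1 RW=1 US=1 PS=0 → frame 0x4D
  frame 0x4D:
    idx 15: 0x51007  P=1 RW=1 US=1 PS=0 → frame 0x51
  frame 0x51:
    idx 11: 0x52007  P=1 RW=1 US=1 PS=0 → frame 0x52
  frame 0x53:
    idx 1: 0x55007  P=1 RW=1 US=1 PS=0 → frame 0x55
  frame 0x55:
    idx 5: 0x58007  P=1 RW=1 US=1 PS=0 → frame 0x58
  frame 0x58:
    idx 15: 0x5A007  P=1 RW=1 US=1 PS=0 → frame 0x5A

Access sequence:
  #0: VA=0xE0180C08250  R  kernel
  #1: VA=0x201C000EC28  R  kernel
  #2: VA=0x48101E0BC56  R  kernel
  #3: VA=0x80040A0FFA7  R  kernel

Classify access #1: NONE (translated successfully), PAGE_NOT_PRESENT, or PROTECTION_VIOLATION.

Per-access translation:
#0 VA=0xE0180C08250 (r,kernel):
  [0] read 0x2D idx=28: raw=0x2F007 flags P=1 W=1 U=1 S=0
  [1] read 0x2F idx=6: raw=0x32007 flags P=1 W=1 U=1 S=0
  [2] read 0x32 idx=6: raw=0x35007 flags P=1 W=1 U=1 S=0
  [3] read 0x35 idx=8: raw=0x37007 flags P=1 W=1 U=1 S=0
  → PA=0x37250  (4 entries read)
#1 VA=0x201C000EC28 (r,kernel):
  [0] read 0x2D idx=4: raw=0x3A007 flags P=1 W=1 U=1 S=0
  [1] read 0x3A idx=7: raw=0x3E007 flags P=1 W=1 U=1 S=0
  [2] read 0x3E idx=0: raw=0x42007 flags P=1 W=1 U=1 S=0
  [3] read 0x42 idx=14: raw=0x46007 flags P=1 W=1 U=1 S=0
  → PA=0x46C28  (4 entries read)
#2 VA=0x48101E0BC56 (r,kernel):
  [0] read 0x2D idx=9: raw=0x4A007 flags P=1 W=1 U=1 S=0
  [1] read 0x4A idx=4: raw=0x4D007 flags P=1 W=1 U=1 S=0
  [2] read 0x4D idx=15: raw=0x51007 flags P=1 W=1 U=1 S=0
  [3] read 0x51 idx=11: raw=0x52007 flags P=1 W=1 U=1 S=0
  → PA=0x52C56  (4 entries read)
#3 VA=0x80040A0FFA7 (r,kernel):
  [0] read 0x2D idx=16: raw=0x53007 flags P=1 W=1 U=1 S=0
  [1] read 0x53 idx=1: raw=0x55007 flags P=1 W=1 U=1 S=0
  [2] read 0x55 idx=5: raw=0x58007 flags P=1 W=1 U=1 S=0
  [3] read 0x58 idx=15: raw=0x5A007 flags P=1 W=1 U=1 S=0
  → PA=0x5AFA7  (4 entries read)

Access #1 fault: NONE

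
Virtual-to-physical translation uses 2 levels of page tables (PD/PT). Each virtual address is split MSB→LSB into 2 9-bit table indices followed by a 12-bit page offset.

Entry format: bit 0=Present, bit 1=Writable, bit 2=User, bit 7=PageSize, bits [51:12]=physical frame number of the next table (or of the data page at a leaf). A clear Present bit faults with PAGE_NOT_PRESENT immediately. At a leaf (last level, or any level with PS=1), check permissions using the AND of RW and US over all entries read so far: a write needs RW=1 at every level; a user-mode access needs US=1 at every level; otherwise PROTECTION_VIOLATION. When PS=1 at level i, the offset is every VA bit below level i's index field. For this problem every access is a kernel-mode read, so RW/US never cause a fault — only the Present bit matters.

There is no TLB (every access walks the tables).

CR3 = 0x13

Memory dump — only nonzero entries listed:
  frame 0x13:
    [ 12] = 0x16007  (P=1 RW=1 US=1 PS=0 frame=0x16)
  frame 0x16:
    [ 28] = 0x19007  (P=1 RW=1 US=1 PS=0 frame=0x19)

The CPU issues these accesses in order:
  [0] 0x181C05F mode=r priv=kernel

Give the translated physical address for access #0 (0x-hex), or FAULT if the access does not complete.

Per-access translation:
#0 VA=0x181C05F (r,kernel):
  [0] read 0x13 idx=12: raw=0x16007 flags P=1 W=1 U=1 S=0
  [1] read 0x16 idx=28: raw=0x19007 flags P=1 W=1 U=1 S=0
  ⇒ phys 0x1905F  [2 reads]

Access #0 PA: 0x1905F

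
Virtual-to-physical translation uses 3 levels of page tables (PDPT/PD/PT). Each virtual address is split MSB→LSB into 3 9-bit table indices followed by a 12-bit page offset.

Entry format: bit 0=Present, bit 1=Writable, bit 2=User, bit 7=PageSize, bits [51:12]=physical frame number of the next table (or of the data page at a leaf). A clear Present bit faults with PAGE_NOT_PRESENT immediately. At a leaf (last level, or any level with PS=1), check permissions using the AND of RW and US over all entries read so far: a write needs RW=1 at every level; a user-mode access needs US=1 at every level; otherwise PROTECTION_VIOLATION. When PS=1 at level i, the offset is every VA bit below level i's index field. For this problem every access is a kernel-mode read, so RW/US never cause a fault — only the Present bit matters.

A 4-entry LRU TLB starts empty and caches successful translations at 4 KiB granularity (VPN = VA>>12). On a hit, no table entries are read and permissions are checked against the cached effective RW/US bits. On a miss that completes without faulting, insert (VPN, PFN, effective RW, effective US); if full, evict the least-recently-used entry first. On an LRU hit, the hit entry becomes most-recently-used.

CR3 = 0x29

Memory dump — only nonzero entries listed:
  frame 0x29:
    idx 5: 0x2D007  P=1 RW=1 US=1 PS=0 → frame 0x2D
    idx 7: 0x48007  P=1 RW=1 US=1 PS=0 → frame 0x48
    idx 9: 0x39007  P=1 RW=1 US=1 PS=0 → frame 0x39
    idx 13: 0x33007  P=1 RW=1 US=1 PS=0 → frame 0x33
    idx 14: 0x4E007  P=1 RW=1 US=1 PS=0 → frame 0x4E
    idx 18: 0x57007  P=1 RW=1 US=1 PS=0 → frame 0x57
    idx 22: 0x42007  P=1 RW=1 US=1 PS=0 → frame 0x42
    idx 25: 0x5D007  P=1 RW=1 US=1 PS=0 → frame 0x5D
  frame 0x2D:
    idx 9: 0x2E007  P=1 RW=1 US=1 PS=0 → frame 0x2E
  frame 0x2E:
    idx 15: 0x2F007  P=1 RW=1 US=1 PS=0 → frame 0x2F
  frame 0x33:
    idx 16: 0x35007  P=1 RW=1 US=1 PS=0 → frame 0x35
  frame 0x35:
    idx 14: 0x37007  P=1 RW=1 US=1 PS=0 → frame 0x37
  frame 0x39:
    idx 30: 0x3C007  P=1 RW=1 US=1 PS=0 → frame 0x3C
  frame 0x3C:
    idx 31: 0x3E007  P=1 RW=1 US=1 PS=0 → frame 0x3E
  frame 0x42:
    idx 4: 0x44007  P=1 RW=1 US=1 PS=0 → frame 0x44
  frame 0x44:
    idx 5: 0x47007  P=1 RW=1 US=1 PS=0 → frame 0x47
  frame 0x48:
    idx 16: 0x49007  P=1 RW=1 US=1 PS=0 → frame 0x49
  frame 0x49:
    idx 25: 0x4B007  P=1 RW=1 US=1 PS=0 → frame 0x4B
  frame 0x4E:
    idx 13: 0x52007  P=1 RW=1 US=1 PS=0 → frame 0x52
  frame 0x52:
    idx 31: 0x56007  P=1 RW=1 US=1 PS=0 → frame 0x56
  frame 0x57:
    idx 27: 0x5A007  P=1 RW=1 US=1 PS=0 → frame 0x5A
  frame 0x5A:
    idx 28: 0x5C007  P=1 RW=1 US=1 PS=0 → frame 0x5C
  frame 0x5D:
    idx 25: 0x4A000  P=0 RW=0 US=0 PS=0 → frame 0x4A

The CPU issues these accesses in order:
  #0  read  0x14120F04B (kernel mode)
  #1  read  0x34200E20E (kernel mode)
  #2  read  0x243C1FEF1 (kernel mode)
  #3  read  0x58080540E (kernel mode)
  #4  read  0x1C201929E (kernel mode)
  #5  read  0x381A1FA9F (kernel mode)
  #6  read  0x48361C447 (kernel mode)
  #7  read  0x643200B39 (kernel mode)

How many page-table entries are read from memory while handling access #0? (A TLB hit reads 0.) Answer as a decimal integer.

Trace:
#0 VA=0x14120F04B (r,kernel):
  L0 @0x29[5] → 0x2D007  P=1,RW=1,US=1,PS=0
  L1 @0x2D[9] → 0x2E007  P=1,RW=1,US=1,PS=0
  L2 @0x2E[15] → 0x2F007  P=1,RW=1,US=1,PS=0
  ✓ 0x2F04B  — 3 lookups
#1 VA=0x34200E20E (r,kernel):
  L0 @0x29[13] → 0x33007  P=1,RW=1,US=1,PS=0
  L1 @0x33[16] → 0x35007  P=1,RW=1,US=1,PS=0
  L2 @0x35[14] → 0x37007  P=1,RW=1,US=1,PS=0
  ✓ 0x3720E  — 3 lookups
#2 VA=0x243C1FEF1 (r,kernel):
  L0 @0x29[9] → 0x39007  P=1,RW=1,US=1,PS=0
  L1 @0x39[30] → 0x3C007  P=1,RW=1,US=1,PS=0
  L2 @0x3C[31] → 0x3E007  P=1,RW=1,US=1,PS=0
  ✓ 0x3EEF1  — 3 lookups
#3 VA=0x58080540E (r,kernel):
  L0 @0x29[22] → 0x42007  P=1,RW=1,US=1,PS=0
  L1 @0x42[4] → 0x44007  P=1,RW=1,US=1,PS=0
  L2 @0x44[5] → 0x47007  P=1,RW=1,US=1,PS=0
  ✓ 0x4740E  — 3 lookups
#4 VA=0x1C201929E (r,kernel):
  L0 @0x29[7] → 0x48007  P=1,RW=1,US=1,PS=0
  L1 @0x48[16] → 0x49007  P=1,RW=1,US=1,PS=0
  L2 @0x49[25] → 0x4B007  P=1,RW=1,US=1,PS=0
  ✓ 0x4B29E  — 3 lookups
#5 VA=0x381A1FA9F (r,kernel):
  L0 @0x29[14] → 0x4E007  P=1,RW=1,US=1,PS=0
  L1 @0x4E[13] → 0x52007  P=1,RW=1,US=1,PS=0
  L2 @0x52[31] → 0x56007  P=1,RW=1,US=1,PS=0
  ✓ 0x56A9F  — 3 lookups
#6 VA=0x48361C447 (r,kernel):
  L0 @0x29[18] → 0x57007  P=1,RW=1,US=1,PS=0
  L1 @0x57[27] → 0x5A007  P=1,RW=1,US=1,PS=0
  L2 @0x5A[28] → 0x5C007  P=1,RW=1,US=1,PS=0
  ✓ 0x5C447  — 3 lookups
#7 VA=0x643200B39 (r,kernel):
  L0 @0x29[25] → 0x5D007  P=1,RW=1,US=1,PS=0
  L1 @0x5D[25] → 0x4A000  P=0,RW=0,US=0,PS=0
  ⇒ fault: PAGE_NOT_PRESENT  — 2 lookups

Entries read for #0: 3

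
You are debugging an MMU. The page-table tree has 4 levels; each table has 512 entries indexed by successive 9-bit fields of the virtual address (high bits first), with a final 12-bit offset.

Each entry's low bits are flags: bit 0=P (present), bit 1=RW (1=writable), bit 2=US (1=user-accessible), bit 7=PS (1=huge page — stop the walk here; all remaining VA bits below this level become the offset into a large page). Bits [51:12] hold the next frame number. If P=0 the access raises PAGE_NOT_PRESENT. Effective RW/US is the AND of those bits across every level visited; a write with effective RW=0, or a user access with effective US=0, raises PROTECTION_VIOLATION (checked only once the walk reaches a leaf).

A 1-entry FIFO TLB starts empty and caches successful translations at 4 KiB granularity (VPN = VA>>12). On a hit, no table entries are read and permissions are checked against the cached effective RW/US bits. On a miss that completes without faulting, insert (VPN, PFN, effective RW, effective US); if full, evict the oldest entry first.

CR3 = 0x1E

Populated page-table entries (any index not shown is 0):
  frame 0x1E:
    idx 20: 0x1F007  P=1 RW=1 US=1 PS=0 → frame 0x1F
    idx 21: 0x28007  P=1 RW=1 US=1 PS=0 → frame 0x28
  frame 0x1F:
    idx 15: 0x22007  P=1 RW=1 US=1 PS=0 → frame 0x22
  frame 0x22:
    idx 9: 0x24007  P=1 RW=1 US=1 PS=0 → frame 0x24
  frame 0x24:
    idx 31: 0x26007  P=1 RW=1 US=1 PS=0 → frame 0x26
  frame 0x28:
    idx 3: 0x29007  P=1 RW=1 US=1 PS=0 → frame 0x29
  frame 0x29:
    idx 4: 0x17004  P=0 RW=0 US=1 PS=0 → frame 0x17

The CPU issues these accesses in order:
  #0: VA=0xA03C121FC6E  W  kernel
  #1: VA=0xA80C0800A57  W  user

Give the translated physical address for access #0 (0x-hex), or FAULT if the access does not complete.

Trace:
#0 VA=0xA03C121FC6E (w,kernel):
  lvl0: tbl 0x1E, slot 20 ⇒ 0x1F007 (P1/RW1/US1/PS0)
  lvl1: tbl 0x1F, slot 15 ⇒ 0x22007 (P1/RW1/US1/PS0)
  lvl2: tbl 0x22, slot 9 ⇒ 0x24007 (P1/RW1/US1/PS0)
  lvl3: tbl 0x24, slot 31 ⇒ 0x26007 (P1/RW1/US1/PS0)
  ✓ 0x26C6E  — 4 lookups
#1 VA=0xA80C0800A57 (w,user):
  lvl0: tbl 0x1E, slot 21 ⇒ 0x28007 (P1/RW1/US1/PS0)
  lvl1: tbl 0x28, slot 3 ⇒ 0x29007 (P1/RW1/US1/PS0)
  lvl2: tbl 0x29, slot 4 ⇒ 0x17004 (P0/RW0/US1/PS0)
  ⇒ fault: PAGE_NOT_PRESENT  — 3 lookups

Access #0 PA: 0x26C6E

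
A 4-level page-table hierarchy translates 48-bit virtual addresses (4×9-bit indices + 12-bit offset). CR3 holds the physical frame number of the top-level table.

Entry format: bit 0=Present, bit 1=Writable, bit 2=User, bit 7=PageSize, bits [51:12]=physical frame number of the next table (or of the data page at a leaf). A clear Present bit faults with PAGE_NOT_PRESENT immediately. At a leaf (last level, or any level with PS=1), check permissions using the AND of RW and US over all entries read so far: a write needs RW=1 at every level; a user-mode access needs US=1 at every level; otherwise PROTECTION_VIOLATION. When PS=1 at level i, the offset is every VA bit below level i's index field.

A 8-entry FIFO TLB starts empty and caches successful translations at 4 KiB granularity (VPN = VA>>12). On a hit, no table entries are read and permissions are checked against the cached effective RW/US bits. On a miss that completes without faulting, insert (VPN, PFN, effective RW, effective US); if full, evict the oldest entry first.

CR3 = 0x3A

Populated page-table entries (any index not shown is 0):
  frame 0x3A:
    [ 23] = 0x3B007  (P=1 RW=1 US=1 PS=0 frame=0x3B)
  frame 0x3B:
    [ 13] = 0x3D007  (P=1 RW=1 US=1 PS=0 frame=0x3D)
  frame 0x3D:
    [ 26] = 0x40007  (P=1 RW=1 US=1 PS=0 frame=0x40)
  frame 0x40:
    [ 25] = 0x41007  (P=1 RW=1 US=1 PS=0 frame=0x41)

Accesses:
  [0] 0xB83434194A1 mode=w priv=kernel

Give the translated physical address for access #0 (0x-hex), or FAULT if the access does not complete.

Walk each access:
#0 VA=0xB83434194A1 (w,kernel):
  L0: frame=0x3A idx=23 entry=0x3B007 [P=1 RW=1 US=1 PS=0]
  L1: frame=0x3B idx=13 entry=0x3D007 [P=1 RW=1 US=1 PS=0]
  L2: frame=0x3D idx=26 entry=0x40007 [P=1 RW=1 US=1 PS=0]
  L3: frame=0x40 idx=25 entry=0x41007 [P=1 RW=1 US=1 PS=0]
  ✓ 0x414A1  — 4 lookups

Access #0 PA: 0x414A1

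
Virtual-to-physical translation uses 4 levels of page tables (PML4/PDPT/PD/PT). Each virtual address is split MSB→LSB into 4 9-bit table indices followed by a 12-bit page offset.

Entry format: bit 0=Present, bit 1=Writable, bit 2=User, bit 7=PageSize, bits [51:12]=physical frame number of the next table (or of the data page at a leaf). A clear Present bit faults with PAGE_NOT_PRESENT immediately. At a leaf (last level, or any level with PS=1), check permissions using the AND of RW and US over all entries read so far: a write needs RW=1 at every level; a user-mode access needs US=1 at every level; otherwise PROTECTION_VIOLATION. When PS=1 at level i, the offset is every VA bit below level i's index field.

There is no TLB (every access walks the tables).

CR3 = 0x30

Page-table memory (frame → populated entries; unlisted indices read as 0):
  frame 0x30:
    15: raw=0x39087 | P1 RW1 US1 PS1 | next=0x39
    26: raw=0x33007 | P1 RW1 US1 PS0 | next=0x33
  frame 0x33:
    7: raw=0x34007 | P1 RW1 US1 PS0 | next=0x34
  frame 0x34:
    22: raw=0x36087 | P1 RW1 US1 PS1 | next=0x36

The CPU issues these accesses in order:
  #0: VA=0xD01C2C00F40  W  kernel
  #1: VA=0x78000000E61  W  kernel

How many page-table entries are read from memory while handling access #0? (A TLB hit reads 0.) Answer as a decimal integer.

Trace:
#0 VA=0xD01C2C00F40 (w,kernel):
  lvl0: tbl 0x30, slot 26 ⇒ 0x33007 (P1/RW1/US1/PS0)
  lvl1: tbl 0x33, slot 7 ⇒ 0x34007 (P1/RW1/US1/PS0)
  lvl2: tbl 0x34, slot 22 ⇒ 0x36087 (P1/RW1/US1/PS1)
  ⇒ phys 0x36F40 (huge @L2)  [3 reads]
#1 VA=0x78000000E61 (w,kernel):
  lvl0: tbl 0x30, slot 15 ⇒ 0x39087 (P1/RW1/US1/PS1)
  ⇒ phys 0x39E61 (huge @L0)  [1 reads]

Entries read for #0: 3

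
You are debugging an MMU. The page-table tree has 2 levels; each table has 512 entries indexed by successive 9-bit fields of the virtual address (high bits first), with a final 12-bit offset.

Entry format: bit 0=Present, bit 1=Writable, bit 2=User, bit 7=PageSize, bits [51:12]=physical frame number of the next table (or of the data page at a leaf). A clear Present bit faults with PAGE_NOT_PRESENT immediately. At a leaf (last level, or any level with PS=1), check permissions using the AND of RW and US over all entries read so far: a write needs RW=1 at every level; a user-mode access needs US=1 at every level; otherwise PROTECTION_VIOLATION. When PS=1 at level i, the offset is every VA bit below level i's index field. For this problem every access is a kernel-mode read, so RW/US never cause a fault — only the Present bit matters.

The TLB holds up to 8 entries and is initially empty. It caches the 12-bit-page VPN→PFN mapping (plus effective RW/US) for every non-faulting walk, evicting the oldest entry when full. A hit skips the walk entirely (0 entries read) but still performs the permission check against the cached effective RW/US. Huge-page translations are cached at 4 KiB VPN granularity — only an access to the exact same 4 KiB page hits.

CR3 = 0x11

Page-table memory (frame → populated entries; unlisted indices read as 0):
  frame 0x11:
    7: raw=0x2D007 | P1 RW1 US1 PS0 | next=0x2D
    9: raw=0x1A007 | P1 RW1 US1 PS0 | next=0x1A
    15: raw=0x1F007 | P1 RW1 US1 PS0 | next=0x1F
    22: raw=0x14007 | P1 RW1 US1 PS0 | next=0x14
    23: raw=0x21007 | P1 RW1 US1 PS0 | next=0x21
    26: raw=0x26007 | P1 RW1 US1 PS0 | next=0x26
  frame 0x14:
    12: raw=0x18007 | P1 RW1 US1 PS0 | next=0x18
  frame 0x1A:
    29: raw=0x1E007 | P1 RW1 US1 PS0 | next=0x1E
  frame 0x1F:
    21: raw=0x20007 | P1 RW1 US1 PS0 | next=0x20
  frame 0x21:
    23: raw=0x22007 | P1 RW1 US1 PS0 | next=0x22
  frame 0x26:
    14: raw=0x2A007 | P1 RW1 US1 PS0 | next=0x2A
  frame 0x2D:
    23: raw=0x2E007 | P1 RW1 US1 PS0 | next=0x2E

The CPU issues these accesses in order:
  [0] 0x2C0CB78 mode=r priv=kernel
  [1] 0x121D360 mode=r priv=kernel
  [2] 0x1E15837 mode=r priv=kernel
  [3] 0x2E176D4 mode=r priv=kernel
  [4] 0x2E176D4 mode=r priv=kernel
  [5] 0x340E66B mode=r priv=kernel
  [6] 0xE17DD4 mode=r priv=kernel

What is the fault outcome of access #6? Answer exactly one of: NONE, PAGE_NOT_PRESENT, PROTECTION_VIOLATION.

Per-access translation:
#0 VA=0x2C0CB78 (r,kernel):
  lvl0: tbl 0x11, slot 22 ⇒ 0x14007 (P1/RW1/US1/PS0)
  lvl1: tbl 0x14, slot 12 ⇒ 0x18007 (P1/RW1/US1/PS0)
  ✓ 0x18B78  — 2 lookups
#1 VA=0x121D360 (r,kernel):
  lvl0: tbl 0x11, slot 9 ⇒ 0x1A007 (P1/RW1/US1/PS0)
  lvl1: tbl 0x1A, slot 29 ⇒ 0x1E007 (P1/RW1/US1/PS0)
  ✓ 0x1E360  — 2 lookups
#2 VA=0x1E15837 (r,kernel):
  lvl0: tbl 0x11, slot 15 ⇒ 0x1F007 (P1/RW1/US1/PS0)
  lvl1: tbl 0x1F, slot 21 ⇒ 0x20007 (P1/RW1/US1/PS0)
  ✓ 0x20837  — 2 lookups
#3 VA=0x2E176D4 (r,kernel):
  lvl0: tbl 0x11, slot 23 ⇒ 0x21007 (P1/RW1/US1/PS0)
  lvl1: tbl 0x21, slot 23 ⇒ 0x22007 (P1/RW1/US1/PS0)
  ✓ 0x226D4  — 2 lookups
#4 VA=0x2E176D4 (r,kernel):
  TLB hit vpn=0x2E17 → PA=0x226D4
#5 VA=0x340E66B (r,kernel):
  lvl0: tbl 0x11, slot 26 ⇒ 0x26007 (P1/RW1/US1/PS0)
  lvl1: tbl 0x26, slot 14 ⇒ 0x2A007 (P1/RW1/US1/PS0)
  ✓ 0x2A66B  — 2 lookups
#6 VA=0xE17DD4 (r,kernel):
  lvl0: tbl 0x11, slot 7 ⇒ 0x2D007 (P1/RW1/US1/PS0)
  lvl1: tbl 0x2D, slot 23 ⇒ 0x2E007 (P1/RW1/US1/PS0)
  ✓ 0x2EDD4  — 2 lookups

Access #6 fault: NONE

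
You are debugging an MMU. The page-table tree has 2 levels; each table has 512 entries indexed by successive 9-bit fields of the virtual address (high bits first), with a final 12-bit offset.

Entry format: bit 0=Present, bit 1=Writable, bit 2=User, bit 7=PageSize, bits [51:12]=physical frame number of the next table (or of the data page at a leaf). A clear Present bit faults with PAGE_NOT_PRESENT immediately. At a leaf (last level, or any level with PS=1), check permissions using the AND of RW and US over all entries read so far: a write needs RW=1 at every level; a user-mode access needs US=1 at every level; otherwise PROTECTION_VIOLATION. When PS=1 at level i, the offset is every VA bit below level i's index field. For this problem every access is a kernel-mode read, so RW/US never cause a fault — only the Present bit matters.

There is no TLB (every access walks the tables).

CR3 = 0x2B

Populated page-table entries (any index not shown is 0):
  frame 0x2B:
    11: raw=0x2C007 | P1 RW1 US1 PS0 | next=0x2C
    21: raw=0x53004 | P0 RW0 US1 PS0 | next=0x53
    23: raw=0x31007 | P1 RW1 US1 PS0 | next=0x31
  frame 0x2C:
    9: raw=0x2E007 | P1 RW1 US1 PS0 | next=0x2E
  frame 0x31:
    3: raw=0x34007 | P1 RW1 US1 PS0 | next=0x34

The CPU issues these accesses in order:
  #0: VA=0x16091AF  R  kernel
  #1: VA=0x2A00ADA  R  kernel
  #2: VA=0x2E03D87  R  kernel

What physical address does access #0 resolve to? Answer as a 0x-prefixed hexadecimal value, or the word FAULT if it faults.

Walk each access:
#0 VA=0x16091AF (r,kernel):
  [0] read 0x2B idx=11: raw=0x2C007 flags P=1 W=1 U=1 S=0
  [1] read 0x2C idx=9: raw=0x2E007 flags P=1 W=1 U=1 S=0
  → PA=0x2E1AF  (2 entries read)
#1 VA=0x2A00ADA (r,kernel):
  [0] read 0x2B idx=21: raw=0x53004 flags P=0 W=0 U=1 S=0
  → PAGE_NOT_PRESENT  (1 entries read)
#2 VA=0x2E03D87 (r,kernel):
  [0] read 0x2B idx=23: raw=0x31007 flags P=1 W=1 U=1 S=0
  [1] read 0x31 idx=3: raw=0x34007 flags P=1 W=1 U=1 S=0
  → PA=0x34D87  (2 entries read)

Access #0 PA: 0x2E1AF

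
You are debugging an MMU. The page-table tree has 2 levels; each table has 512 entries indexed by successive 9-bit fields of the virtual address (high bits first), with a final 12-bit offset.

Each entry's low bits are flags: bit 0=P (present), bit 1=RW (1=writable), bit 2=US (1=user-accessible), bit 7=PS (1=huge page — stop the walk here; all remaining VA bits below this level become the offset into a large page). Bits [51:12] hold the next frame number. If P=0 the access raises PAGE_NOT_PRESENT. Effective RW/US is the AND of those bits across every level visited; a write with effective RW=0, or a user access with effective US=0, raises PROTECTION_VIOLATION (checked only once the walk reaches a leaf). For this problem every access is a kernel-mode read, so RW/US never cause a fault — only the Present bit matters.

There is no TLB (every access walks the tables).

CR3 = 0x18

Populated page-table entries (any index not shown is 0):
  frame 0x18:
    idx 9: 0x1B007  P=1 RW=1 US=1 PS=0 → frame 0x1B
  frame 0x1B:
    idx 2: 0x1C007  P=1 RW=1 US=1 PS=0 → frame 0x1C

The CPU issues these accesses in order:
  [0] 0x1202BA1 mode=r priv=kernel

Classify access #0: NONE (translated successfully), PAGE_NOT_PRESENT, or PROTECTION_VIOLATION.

Walk each access:
#0 VA=0x1202BA1 (r,kernel):
  L0 @0x18[9] → 0x1B007  P=1,RW=1,US=1,PS=0
  L1 @0x1B[2] → 0x1C007  P=1,RW=1,US=1,PS=0
  ⇒ phys 0x1CBA1  [2 reads]

Access #0 fault: NONE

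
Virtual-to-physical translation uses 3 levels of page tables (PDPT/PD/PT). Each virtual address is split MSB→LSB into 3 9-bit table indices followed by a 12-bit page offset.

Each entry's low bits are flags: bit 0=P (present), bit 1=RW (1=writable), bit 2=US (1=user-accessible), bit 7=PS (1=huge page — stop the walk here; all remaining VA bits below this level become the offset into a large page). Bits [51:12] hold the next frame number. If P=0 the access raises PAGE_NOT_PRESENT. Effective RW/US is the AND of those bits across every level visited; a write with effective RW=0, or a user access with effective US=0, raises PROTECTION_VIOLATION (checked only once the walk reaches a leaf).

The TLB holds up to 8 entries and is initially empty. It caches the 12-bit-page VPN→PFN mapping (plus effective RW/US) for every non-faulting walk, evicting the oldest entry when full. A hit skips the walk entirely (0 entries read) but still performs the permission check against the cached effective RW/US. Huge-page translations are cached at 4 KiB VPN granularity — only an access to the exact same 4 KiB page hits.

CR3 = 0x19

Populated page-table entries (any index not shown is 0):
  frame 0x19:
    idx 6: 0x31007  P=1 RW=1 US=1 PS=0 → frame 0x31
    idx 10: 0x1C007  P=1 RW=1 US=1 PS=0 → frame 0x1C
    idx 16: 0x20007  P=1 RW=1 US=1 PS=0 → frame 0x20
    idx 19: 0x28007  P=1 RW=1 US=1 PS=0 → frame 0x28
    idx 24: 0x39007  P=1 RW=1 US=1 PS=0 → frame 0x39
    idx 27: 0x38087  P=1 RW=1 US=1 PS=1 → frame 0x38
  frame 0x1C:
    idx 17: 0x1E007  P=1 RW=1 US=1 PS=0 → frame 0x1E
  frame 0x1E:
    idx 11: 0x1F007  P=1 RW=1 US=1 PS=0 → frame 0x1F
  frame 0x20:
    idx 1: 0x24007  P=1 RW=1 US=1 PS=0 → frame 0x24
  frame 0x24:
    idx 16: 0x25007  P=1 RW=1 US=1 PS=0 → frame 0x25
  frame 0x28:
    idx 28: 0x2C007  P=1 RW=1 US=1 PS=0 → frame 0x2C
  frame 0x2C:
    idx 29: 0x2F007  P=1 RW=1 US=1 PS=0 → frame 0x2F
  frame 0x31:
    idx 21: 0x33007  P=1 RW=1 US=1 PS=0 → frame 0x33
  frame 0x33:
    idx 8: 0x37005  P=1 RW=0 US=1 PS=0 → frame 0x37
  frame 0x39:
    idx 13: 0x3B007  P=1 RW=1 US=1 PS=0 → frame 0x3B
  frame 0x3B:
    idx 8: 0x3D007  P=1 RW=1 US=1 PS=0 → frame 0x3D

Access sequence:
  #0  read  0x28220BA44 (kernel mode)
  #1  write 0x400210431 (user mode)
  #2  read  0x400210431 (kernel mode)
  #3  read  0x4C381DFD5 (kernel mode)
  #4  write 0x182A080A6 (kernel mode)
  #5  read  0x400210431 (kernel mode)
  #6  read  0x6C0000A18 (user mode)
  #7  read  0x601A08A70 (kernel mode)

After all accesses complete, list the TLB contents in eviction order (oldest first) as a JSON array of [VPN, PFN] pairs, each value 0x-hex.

Walk each access:
#0 VA=0x28220BA44 (r,kernel):
  [0] read 0x19 idx=10: raw=0x1C007 flags P=1 W=1 U=1 S=0
  [1] read 0x1C idx=17: raw=0x1E007 flags P=1 W=1 U=1 S=0
  [2] read 0x1E idx=11: raw=0x1F007 flags P=1 W=1 U=1 S=0
  → PA=0x1FA44  (3 entries read)
#1 VA=0x400210431 (w,user):
  [0] read 0x19 idx=16: raw=0x20007 flags P=1 W=1 U=1 S=0
  [1] read 0x20 idx=1: raw=0x24007 flags P=1 W=1 U=1 S=0
  [2] read 0x24 idx=16: raw=0x25007 flags P=1 W=1 U=1 S=0
  → PA=0x25431  (3 entries read)
#2 VA=0x400210431 (r,kernel):
  TLB hit vpn=0x400210 → PA=0x25431
#3 VA=0x4C381DFD5 (r,kernel):
  [0] read 0x19 idx=19: raw=0x28007 flags P=1 W=1 U=1 S=0
  [1] read 0x28 idx=28: raw=0x2C007 flags P=1 W=1 U=1 S=0
  [2] read 0x2C idx=29: raw=0x2F007 flags P=1 W=1 U=1 S=0
  → PA=0x2FFD5  (3 entries read)
#4 VA=0x182A080A6 (w,kernel):
  [0] read 0x19 idx=6: raw=0x31007 flags P=1 W=1 U=1 S=0
  [1] read 0x31 idx=21: raw=0x33007 flags P=1 W=1 U=1 S=0
  [2] read 0x33 idx=8: raw=0x37005 flags P=1 W=0 U=1 S=0
  ✗ PROTECTION_VIOLATION  [3 reads]
#5 VA=0x400210431 (r,kernel):
  TLB hit vpn=0x400210 → PA=0x25431
#6 VA=0x6C0000A18 (r,user):
  [0] read 0x19 idx=27: raw=0x38087 flags P=1 W=1 U=1 S=1
  → PA=0x38A18 (huge @L0)  (1 entries read)
#7 VA=0x601A08A70 (r,kernel):
  [0] read 0x19 idx=24: raw=0x39007 flags P=1 W=1 U=1 S=0
  [1] read 0x39 idx=13: raw=0x3B007 flags P=1 W=1 U=1 S=0
  [2] read 0x3B idx=8: raw=0x3D007 flags P=1 W=1 U=1 S=0
  → PA=0x3DA70  (3 entries read)

TLB: [["0x28220B", "0x1F"], ["0x400210", "0x25"], ["0x4C381D", "0x2F"], ["0x6C0000", "0x38"], ["0x601A08", "0x3D"]]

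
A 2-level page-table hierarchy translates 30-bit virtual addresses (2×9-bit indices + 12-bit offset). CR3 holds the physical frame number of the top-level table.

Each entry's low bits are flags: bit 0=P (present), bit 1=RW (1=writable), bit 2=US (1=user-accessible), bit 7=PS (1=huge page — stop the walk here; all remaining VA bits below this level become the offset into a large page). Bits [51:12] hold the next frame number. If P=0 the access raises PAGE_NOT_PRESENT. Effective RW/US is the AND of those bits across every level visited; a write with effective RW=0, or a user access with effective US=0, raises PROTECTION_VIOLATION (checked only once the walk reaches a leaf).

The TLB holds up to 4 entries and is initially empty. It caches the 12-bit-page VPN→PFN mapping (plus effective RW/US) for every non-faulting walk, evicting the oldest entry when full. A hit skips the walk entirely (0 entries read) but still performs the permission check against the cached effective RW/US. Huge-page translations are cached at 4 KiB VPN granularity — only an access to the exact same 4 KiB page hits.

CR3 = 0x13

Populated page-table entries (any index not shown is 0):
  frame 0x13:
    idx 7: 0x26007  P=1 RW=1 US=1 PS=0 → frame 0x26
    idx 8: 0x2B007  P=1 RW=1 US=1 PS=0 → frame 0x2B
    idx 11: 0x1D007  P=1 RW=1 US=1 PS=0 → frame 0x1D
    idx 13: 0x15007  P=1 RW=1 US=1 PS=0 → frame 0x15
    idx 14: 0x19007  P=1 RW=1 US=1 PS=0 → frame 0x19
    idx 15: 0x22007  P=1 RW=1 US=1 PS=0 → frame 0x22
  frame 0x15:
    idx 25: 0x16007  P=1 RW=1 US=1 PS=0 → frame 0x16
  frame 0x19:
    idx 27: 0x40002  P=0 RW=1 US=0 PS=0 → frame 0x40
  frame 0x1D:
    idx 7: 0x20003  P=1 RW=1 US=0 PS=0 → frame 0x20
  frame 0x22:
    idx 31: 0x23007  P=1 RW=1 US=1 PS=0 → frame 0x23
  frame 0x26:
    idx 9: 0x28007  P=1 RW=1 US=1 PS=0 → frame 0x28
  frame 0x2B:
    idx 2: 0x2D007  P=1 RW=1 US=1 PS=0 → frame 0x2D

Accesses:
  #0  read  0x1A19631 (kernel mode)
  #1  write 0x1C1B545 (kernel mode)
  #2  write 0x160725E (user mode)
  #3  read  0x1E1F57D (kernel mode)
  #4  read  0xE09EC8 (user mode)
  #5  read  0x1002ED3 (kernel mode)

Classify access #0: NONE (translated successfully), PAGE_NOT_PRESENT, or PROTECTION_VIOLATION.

Trace:
#0 VA=0x1A19631 (r,kernel):
  L0: frame=0x13 idx=13 entry=0x15007 [P=1 RW=1 US=1 PS=0]
  L1: frame=0x15 idx=25 entry=0x16007 [P=1 RW=1 US=1 PS=0]
  ✓ 0x16631  — 2 lookups
#1 VA=0x1C1B545 (w,kernel):
  L0: frame=0x13 idx=14 entry=0x19007 [P=1 RW=1 US=1 PS=0]
  L1: frame=0x19 idx=27 entry=0x40002 [P=0 RW=1 US=0 PS=0]
  ✗ PAGE_NOT_PRESENT  [2 reads]
#2 VA=0x160725E (w,user):
  L0: frame=0x13 idx=11 entry=0x1D007 [P=1 RW=1 US=1 PS=0]
  L1: frame=0x1D idx=7 entry=0x20003 [P=1 RW=1 US=0 PS=0]
  ✗ PROTECTION_VIOLATION  [2 reads]
#3 VA=0x1E1F57D (r,kernel):
  L0: frame=0x13 idx=15 entry=0x22007 [P=1 RW=1 US=1 PS=0]
  L1: frame=0x22 idx=31 entry=0x23007 [P=1 RW=1 US=1 PS=0]
  ✓ 0x2357D  — 2 lookups
#4 VA=0xE09EC8 (r,user):
  L0: frame=0x13 idx=7 entry=0x26007 [P=1 RW=1 US=1 PS=0]
  L1: frame=0x26 idx=9 entry=0x28007 [P=1 RW=1 US=1 PS=0]
  ✓ 0x28EC8  — 2 lookups
#5 VA=0x1002ED3 (r,kernel):
  L0: frame=0x13 idx=8 entry=0x2B007 [P=1 RW=1 US=1 PS=0]
  L1: frame=0x2B idx=2 entry=0x2D007 [P=1 RW=1 US=1 PS=0]
  ✓ 0x2DED3  — 2 lookups

Access #0 fault: NONE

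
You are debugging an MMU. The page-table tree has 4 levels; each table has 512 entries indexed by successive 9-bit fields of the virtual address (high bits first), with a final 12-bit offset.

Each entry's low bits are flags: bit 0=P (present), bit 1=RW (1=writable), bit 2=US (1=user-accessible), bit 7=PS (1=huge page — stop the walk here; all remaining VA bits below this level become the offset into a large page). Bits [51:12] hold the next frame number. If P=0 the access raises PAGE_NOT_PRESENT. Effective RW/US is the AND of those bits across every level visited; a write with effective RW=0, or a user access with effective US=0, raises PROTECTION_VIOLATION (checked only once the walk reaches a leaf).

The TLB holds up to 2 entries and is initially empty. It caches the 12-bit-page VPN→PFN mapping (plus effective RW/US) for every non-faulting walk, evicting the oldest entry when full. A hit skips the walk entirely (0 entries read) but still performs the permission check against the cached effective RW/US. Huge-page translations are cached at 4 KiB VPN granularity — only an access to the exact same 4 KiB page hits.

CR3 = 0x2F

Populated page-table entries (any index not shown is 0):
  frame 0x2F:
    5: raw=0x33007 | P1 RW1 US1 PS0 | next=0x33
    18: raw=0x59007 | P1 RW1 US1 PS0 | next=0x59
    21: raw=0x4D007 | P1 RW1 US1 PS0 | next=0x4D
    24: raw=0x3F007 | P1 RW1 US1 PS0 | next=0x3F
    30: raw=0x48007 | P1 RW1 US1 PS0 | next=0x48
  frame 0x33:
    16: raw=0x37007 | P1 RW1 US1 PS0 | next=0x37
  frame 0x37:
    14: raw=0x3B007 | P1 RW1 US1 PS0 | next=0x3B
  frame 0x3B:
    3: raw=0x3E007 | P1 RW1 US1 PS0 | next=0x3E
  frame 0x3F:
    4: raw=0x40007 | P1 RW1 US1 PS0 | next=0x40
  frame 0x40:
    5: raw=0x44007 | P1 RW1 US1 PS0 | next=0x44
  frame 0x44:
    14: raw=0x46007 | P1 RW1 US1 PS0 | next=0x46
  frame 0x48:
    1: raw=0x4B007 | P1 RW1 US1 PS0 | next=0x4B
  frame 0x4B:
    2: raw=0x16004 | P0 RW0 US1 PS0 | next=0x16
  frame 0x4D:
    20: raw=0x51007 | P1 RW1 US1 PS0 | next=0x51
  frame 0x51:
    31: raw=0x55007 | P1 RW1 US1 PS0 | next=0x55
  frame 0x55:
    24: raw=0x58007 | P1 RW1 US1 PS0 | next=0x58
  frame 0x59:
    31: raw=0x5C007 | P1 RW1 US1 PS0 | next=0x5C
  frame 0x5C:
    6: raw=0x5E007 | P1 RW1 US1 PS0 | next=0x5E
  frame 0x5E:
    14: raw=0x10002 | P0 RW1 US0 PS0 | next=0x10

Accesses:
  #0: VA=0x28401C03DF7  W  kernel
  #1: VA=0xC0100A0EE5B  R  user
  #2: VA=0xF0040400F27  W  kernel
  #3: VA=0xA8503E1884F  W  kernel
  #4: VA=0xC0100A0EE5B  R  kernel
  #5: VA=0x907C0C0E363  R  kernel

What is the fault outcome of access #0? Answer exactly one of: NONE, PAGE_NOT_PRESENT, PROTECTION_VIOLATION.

Per-access translation:
#0 VA=0x28401C03DF7 (w,kernel):
  L0 @0x2F[5] → 0x33007  P=1,RW=1,US=1,PS=0
  L1 @0x33[16] → 0x37007  P=1,RW=1,US=1,PS=0
  L2 @0x37[14] → 0x3B007  P=1,RW=1,US=1,PS=0
  L3 @0x3B[3] → 0x3E007  P=1,RW=1,US=1,PS=0
  → PA=0x3EDF7  (4 entries read)
#1 VA=0xC0100A0EE5B (r,user):
  L0 @0x2F[24] → 0x3F007  P=1,RW=1,US=1,PS=0
  L1 @0x3F[4] → 0x40007  P=1,RW=1,US=1,PS=0
  L2 @0x40[5] → 0x44007  P=1,RW=1,US=1,PS=0
  L3 @0x44[14] → 0x46007  P=1,RW=1,US=1,PS=0
  → PA=0x46E5B  (4 entries read)
#2 VA=0xF0040400F27 (w,kernel):
  L0 @0x2F[30] → 0x48007  P=1,RW=1,US=1,PS=0
  L1 @0x48[1] → 0x4B007  P=1,RW=1,US=1,PS=0
  L2 @0x4B[2] → 0x16004  P=0,RW=0,US=1,PS=0
  ⇒ fault: PAGE_NOT_PRESENT  — 3 lookups
#3 VA=0xA8503E1884F (w,kernel):
  L0 @0x2F[21] → 0x4D007  P=1,RW=1,US=1,PS=0
  L1 @0x4D[20] → 0x51007  P=1,RW=1,US=1,PS=0
  L2 @0x51[31] → 0x55007  P=1,RW=1,US=1,PS=0
  L3 @0x55[24] → 0x58007  P=1,RW=1,US=1,PS=0
  → PA=0x5884F  (4 entries read)
#4 VA=0xC0100A0EE5B (r,kernel):
  TLB hit vpn=0xC0100A0E → PA=0x46E5B
#5 VA=0x907C0C0E363 (r,kernel):
  L0 @0x2F[18] → 0x59007  P=1,RW=1,US=1,PS=0
  L1 @0x59[31] → 0x5C007  P=1,RW=1,US=1,PS=0
  L2 @0x5C[6] → 0x5E007  P=1,RW=1,US=1,PS=0
  L3 @0x5E[14] → 0x10002  P=0,RW=1,US=0,PS=0
  ⇒ fault: PAGE_NOT_PRESENT  — 4 lookups

Access #0 fault: NONE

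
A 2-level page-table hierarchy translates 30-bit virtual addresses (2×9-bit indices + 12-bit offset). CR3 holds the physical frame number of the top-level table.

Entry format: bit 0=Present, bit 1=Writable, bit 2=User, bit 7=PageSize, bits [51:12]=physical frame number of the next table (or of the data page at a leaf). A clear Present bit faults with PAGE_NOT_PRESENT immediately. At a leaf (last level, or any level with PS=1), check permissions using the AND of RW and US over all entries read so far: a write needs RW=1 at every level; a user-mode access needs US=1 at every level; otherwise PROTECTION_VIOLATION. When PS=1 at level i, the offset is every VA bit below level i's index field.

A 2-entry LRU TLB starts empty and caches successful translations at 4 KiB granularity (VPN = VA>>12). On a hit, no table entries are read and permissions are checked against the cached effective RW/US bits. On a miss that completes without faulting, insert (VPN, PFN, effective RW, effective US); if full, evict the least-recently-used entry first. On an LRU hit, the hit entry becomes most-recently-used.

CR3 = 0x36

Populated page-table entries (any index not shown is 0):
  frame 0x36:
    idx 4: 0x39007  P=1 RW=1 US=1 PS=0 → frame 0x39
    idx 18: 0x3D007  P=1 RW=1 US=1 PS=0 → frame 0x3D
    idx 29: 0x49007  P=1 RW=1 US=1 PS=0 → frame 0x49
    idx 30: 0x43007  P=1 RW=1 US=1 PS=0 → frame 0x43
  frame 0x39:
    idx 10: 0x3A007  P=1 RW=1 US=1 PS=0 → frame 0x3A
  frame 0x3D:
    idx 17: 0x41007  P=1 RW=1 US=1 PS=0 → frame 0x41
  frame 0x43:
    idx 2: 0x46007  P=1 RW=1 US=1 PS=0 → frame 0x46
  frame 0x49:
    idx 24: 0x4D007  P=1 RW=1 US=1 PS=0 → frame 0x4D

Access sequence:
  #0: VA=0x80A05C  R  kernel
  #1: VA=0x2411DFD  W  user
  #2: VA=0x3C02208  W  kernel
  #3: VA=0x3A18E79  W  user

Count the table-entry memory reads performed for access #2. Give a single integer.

Trace:
#0 VA=0x80A05C (r,kernel):
  L0: frame=0x36 idx=4 entry=0x39007 [P=1 RW=1 US=1 PS=0]
  L1: frame=0x39 idx=10 entry=0x3A007 [P=1 RW=1 US=1 PS=0]
  → PA=0x3A05C  (2 entries read)
#1 VA=0x2411DFD (w,user):
  L0: frame=0x36 idx=18 entry=0x3D007 [P=1 RW=1 US=1 PS=0]
  L1: frame=0x3D idx=17 entry=0x41007 [P=1 RW=1 US=1 PS=0]
  → PA=0x41DFD  (2 entries read)
#2 VA=0x3C02208 (w,kernel):
  L0: frame=0x36 idx=30 entry=0x43007 [P=1 RW=1 US=1 PS=0]
  L1: frame=0x43 idx=2 entry=0x46007 [P=1 RW=1 US=1 PS=0]
  → PA=0x46208  (2 entries read)
#3 VA=0x3A18E79 (w,user):
  L0: frame=0x36 idx=29 entry=0x49007 [P=1 RW=1 US=1 PS=0]
  L1: frame=0x49 idx=24 entry=0x4D007 [P=1 RW=1 US=1 PS=0]
  → PA=0x4DE79  (2 entries read)

Entries read for #2: 2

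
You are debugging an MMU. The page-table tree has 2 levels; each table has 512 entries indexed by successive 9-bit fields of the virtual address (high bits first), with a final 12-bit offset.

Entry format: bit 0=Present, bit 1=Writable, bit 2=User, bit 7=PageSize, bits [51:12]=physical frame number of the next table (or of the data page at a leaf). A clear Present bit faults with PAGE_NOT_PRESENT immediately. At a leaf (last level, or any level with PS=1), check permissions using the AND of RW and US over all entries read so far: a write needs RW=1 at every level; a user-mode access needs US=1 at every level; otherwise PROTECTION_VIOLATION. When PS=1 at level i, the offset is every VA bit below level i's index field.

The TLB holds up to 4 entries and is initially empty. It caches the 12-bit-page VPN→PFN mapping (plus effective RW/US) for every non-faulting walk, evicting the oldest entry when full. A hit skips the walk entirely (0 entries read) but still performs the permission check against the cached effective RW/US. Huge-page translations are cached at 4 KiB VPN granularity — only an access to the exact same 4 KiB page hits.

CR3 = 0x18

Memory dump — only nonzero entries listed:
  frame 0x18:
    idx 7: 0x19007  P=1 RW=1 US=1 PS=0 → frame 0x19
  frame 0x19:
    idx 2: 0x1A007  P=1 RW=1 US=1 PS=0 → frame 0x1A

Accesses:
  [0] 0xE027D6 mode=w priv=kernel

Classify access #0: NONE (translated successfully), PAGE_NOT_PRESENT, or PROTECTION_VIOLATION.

Per-access translation:
#0 VA=0xE027D6 (w,kernel):
  [0] read 0x18 idx=7: raw=0x19007 flags P=1 W=1 U=1 S=0
  [1] read 0x19 idx=2: raw=0x1A007 flags P=1 W=1 U=1 S=0
  ⇒ phys 0x1A7D6  [2 reads]

Access #0 fault: NONE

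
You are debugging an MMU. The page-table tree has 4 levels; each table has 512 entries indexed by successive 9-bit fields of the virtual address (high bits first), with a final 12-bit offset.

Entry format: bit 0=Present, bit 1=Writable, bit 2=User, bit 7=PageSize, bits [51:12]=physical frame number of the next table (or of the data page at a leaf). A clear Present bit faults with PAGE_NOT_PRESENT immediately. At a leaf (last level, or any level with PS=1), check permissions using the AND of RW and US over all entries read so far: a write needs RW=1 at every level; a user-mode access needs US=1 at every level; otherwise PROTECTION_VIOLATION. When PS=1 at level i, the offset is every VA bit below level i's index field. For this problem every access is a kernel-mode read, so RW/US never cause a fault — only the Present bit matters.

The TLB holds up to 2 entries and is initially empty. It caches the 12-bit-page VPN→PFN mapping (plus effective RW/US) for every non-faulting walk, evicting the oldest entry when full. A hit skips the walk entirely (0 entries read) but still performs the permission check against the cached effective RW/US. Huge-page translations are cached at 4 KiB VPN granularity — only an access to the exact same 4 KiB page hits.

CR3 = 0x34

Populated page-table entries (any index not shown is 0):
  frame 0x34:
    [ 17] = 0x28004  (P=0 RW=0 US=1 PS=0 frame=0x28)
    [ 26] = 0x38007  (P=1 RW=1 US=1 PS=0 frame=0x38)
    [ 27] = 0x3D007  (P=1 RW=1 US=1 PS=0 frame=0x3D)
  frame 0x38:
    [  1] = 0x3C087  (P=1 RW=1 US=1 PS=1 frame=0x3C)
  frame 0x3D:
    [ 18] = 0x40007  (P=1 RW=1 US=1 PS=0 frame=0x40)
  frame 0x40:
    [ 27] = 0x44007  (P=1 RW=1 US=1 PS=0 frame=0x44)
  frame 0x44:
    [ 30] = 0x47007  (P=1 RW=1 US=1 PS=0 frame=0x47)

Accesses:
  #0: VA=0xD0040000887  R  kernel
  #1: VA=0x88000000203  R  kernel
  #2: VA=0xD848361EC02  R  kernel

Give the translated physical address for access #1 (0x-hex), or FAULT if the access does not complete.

Walk each access:
#0 VA=0xD0040000887 (r,kernel):
  lvl0: tbl 0x34, slot 26 ⇒ 0x38007 (P1/RW1/US1/PS0)
  lvl1: tbl 0x38, slot 1 ⇒ 0x3C087 (P1/RW1/US1/PS1)
  → PA=0x3C887 (huge @L1)  (2 entries read)
#1 VA=0x88000000203 (r,kernel):
  lvl0: tbl 0x34, slot 17 ⇒ 0x28004 (P0/RW0/US1/PS0)
  ✗ PAGE_NOT_PRESENT  [1 reads]
#2 VA=0xD848361EC02 (r,kernel):
  lvl0: tbl 0x34, slot 27 ⇒ 0x3D007 (P1/RW1/US1/PS0)
  lvl1: tbl 0x3D, slot 18 ⇒ 0x40007 (P1/RW1/US1/PS0)
  lvl2: tbl 0x40, slot 27 ⇒ 0x44007 (P1/RW1/US1/PS0)
  lvl3: tbl 0x44, slot 30 ⇒ 0x47007 (P1/RW1/US1/PS0)
  → PA=0x47C02  (4 entries read)

Access #1 PA: FAULT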